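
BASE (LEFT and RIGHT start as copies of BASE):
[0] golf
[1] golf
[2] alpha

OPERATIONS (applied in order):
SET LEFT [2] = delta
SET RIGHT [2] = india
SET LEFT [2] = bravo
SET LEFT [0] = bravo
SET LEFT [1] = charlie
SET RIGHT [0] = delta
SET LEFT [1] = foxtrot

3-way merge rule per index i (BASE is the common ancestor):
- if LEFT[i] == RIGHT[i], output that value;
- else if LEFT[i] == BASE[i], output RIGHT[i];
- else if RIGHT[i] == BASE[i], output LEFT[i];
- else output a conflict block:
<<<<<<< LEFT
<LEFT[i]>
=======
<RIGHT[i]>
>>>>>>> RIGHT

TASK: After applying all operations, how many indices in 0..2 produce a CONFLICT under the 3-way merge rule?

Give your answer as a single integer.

Final LEFT:  [bravo, foxtrot, bravo]
Final RIGHT: [delta, golf, india]
i=0: BASE=golf L=bravo R=delta all differ -> CONFLICT
i=1: L=foxtrot, R=golf=BASE -> take LEFT -> foxtrot
i=2: BASE=alpha L=bravo R=india all differ -> CONFLICT
Conflict count: 2

Answer: 2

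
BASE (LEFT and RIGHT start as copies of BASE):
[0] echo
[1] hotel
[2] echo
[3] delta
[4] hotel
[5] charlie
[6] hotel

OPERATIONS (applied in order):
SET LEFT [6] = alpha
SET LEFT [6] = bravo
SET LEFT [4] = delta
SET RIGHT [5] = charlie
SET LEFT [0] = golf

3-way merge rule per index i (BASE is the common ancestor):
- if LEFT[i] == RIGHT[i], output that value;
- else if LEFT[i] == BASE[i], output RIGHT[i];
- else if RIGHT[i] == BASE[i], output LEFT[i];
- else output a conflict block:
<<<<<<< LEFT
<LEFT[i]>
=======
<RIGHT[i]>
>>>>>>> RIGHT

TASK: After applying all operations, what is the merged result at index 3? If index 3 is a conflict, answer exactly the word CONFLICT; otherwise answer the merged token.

Final LEFT:  [golf, hotel, echo, delta, delta, charlie, bravo]
Final RIGHT: [echo, hotel, echo, delta, hotel, charlie, hotel]
i=0: L=golf, R=echo=BASE -> take LEFT -> golf
i=1: L=hotel R=hotel -> agree -> hotel
i=2: L=echo R=echo -> agree -> echo
i=3: L=delta R=delta -> agree -> delta
i=4: L=delta, R=hotel=BASE -> take LEFT -> delta
i=5: L=charlie R=charlie -> agree -> charlie
i=6: L=bravo, R=hotel=BASE -> take LEFT -> bravo
Index 3 -> delta

Answer: delta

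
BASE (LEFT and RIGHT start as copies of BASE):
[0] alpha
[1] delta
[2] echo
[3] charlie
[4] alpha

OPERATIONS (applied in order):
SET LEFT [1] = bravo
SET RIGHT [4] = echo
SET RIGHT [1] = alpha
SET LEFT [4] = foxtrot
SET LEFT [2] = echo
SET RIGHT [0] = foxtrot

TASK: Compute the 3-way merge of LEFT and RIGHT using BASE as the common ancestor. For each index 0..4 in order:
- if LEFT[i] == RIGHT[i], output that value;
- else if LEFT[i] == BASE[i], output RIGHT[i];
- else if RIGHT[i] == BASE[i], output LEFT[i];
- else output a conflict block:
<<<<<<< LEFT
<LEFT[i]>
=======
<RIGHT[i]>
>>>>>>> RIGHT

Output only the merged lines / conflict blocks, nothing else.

Answer: foxtrot
<<<<<<< LEFT
bravo
=======
alpha
>>>>>>> RIGHT
echo
charlie
<<<<<<< LEFT
foxtrot
=======
echo
>>>>>>> RIGHT

Derivation:
Final LEFT:  [alpha, bravo, echo, charlie, foxtrot]
Final RIGHT: [foxtrot, alpha, echo, charlie, echo]
i=0: L=alpha=BASE, R=foxtrot -> take RIGHT -> foxtrot
i=1: BASE=delta L=bravo R=alpha all differ -> CONFLICT
i=2: L=echo R=echo -> agree -> echo
i=3: L=charlie R=charlie -> agree -> charlie
i=4: BASE=alpha L=foxtrot R=echo all differ -> CONFLICT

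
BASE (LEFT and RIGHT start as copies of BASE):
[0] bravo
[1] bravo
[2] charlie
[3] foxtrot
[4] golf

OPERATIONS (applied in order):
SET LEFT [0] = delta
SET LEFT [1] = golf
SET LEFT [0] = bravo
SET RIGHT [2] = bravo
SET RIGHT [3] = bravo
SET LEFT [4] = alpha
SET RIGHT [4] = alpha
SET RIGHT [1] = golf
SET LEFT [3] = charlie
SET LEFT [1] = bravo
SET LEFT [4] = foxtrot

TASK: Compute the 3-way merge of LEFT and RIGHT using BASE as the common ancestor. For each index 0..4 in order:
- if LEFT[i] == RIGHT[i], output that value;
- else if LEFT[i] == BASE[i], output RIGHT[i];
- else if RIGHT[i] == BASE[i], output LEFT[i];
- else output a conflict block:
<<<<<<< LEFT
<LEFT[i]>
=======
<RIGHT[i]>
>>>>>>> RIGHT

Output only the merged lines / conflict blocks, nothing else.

Answer: bravo
golf
bravo
<<<<<<< LEFT
charlie
=======
bravo
>>>>>>> RIGHT
<<<<<<< LEFT
foxtrot
=======
alpha
>>>>>>> RIGHT

Derivation:
Final LEFT:  [bravo, bravo, charlie, charlie, foxtrot]
Final RIGHT: [bravo, golf, bravo, bravo, alpha]
i=0: L=bravo R=bravo -> agree -> bravo
i=1: L=bravo=BASE, R=golf -> take RIGHT -> golf
i=2: L=charlie=BASE, R=bravo -> take RIGHT -> bravo
i=3: BASE=foxtrot L=charlie R=bravo all differ -> CONFLICT
i=4: BASE=golf L=foxtrot R=alpha all differ -> CONFLICT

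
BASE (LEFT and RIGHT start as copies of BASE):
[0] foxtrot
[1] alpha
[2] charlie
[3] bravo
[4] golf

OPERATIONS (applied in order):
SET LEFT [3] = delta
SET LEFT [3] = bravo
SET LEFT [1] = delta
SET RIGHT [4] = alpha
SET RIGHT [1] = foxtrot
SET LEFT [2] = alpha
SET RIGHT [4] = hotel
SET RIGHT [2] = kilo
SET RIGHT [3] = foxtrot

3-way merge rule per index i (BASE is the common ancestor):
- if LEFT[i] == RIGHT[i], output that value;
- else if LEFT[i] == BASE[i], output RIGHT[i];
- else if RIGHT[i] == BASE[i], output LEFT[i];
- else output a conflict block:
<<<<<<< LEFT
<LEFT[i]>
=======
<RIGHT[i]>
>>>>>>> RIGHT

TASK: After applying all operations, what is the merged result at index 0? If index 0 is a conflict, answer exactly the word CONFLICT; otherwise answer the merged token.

Answer: foxtrot

Derivation:
Final LEFT:  [foxtrot, delta, alpha, bravo, golf]
Final RIGHT: [foxtrot, foxtrot, kilo, foxtrot, hotel]
i=0: L=foxtrot R=foxtrot -> agree -> foxtrot
i=1: BASE=alpha L=delta R=foxtrot all differ -> CONFLICT
i=2: BASE=charlie L=alpha R=kilo all differ -> CONFLICT
i=3: L=bravo=BASE, R=foxtrot -> take RIGHT -> foxtrot
i=4: L=golf=BASE, R=hotel -> take RIGHT -> hotel
Index 0 -> foxtrot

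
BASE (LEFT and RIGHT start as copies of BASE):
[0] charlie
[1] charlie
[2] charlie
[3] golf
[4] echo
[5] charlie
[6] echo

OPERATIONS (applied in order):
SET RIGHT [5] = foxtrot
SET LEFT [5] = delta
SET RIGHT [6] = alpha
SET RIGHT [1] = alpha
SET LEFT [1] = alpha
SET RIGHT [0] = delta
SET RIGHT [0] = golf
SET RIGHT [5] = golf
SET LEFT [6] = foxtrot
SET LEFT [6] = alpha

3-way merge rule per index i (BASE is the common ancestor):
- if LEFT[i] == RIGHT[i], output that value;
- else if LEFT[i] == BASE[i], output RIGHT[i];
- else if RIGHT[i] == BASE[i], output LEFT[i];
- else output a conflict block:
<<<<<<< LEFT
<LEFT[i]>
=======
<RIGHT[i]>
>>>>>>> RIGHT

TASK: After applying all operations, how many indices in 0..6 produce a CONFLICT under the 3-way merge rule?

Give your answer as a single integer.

Answer: 1

Derivation:
Final LEFT:  [charlie, alpha, charlie, golf, echo, delta, alpha]
Final RIGHT: [golf, alpha, charlie, golf, echo, golf, alpha]
i=0: L=charlie=BASE, R=golf -> take RIGHT -> golf
i=1: L=alpha R=alpha -> agree -> alpha
i=2: L=charlie R=charlie -> agree -> charlie
i=3: L=golf R=golf -> agree -> golf
i=4: L=echo R=echo -> agree -> echo
i=5: BASE=charlie L=delta R=golf all differ -> CONFLICT
i=6: L=alpha R=alpha -> agree -> alpha
Conflict count: 1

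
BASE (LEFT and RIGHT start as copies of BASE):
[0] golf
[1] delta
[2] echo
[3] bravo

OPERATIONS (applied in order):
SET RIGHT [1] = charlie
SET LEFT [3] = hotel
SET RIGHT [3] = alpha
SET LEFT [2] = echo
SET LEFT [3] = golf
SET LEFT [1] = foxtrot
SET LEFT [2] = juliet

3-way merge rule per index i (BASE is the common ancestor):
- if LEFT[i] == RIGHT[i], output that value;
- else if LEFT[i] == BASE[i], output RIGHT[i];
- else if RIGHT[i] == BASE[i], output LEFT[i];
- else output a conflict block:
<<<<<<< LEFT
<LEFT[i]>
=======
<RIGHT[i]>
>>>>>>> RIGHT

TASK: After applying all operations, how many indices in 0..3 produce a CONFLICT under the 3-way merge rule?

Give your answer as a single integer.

Final LEFT:  [golf, foxtrot, juliet, golf]
Final RIGHT: [golf, charlie, echo, alpha]
i=0: L=golf R=golf -> agree -> golf
i=1: BASE=delta L=foxtrot R=charlie all differ -> CONFLICT
i=2: L=juliet, R=echo=BASE -> take LEFT -> juliet
i=3: BASE=bravo L=golf R=alpha all differ -> CONFLICT
Conflict count: 2

Answer: 2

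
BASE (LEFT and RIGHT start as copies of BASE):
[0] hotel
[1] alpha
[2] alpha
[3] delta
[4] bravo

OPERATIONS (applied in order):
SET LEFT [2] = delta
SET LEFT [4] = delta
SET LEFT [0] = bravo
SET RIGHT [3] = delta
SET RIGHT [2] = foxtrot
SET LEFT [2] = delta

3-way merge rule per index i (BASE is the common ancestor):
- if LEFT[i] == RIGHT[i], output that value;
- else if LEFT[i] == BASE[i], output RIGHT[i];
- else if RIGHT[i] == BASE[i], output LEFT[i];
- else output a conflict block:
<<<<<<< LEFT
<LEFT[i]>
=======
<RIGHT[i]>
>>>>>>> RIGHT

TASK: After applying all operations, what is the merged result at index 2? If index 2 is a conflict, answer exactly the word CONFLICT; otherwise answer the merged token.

Answer: CONFLICT

Derivation:
Final LEFT:  [bravo, alpha, delta, delta, delta]
Final RIGHT: [hotel, alpha, foxtrot, delta, bravo]
i=0: L=bravo, R=hotel=BASE -> take LEFT -> bravo
i=1: L=alpha R=alpha -> agree -> alpha
i=2: BASE=alpha L=delta R=foxtrot all differ -> CONFLICT
i=3: L=delta R=delta -> agree -> delta
i=4: L=delta, R=bravo=BASE -> take LEFT -> delta
Index 2 -> CONFLICT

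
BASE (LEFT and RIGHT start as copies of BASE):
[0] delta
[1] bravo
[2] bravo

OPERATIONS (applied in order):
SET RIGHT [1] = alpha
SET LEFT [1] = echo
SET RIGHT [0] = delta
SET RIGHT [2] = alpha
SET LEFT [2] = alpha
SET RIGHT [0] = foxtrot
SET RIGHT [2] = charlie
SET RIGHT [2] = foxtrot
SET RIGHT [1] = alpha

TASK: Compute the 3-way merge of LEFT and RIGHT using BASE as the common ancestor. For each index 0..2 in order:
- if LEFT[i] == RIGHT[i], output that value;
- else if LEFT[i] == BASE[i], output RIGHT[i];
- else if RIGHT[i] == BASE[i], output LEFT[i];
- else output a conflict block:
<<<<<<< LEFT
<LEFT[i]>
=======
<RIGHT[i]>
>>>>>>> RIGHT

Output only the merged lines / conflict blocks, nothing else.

Answer: foxtrot
<<<<<<< LEFT
echo
=======
alpha
>>>>>>> RIGHT
<<<<<<< LEFT
alpha
=======
foxtrot
>>>>>>> RIGHT

Derivation:
Final LEFT:  [delta, echo, alpha]
Final RIGHT: [foxtrot, alpha, foxtrot]
i=0: L=delta=BASE, R=foxtrot -> take RIGHT -> foxtrot
i=1: BASE=bravo L=echo R=alpha all differ -> CONFLICT
i=2: BASE=bravo L=alpha R=foxtrot all differ -> CONFLICT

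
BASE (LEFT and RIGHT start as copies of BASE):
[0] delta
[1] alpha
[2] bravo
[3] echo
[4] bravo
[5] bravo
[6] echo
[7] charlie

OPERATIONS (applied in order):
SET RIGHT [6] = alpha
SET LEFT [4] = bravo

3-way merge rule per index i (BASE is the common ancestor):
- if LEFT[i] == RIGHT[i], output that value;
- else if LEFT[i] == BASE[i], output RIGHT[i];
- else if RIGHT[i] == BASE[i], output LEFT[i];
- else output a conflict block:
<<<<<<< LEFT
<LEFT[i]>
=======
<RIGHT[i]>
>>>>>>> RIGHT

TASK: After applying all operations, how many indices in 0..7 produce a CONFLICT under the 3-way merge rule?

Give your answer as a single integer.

Answer: 0

Derivation:
Final LEFT:  [delta, alpha, bravo, echo, bravo, bravo, echo, charlie]
Final RIGHT: [delta, alpha, bravo, echo, bravo, bravo, alpha, charlie]
i=0: L=delta R=delta -> agree -> delta
i=1: L=alpha R=alpha -> agree -> alpha
i=2: L=bravo R=bravo -> agree -> bravo
i=3: L=echo R=echo -> agree -> echo
i=4: L=bravo R=bravo -> agree -> bravo
i=5: L=bravo R=bravo -> agree -> bravo
i=6: L=echo=BASE, R=alpha -> take RIGHT -> alpha
i=7: L=charlie R=charlie -> agree -> charlie
Conflict count: 0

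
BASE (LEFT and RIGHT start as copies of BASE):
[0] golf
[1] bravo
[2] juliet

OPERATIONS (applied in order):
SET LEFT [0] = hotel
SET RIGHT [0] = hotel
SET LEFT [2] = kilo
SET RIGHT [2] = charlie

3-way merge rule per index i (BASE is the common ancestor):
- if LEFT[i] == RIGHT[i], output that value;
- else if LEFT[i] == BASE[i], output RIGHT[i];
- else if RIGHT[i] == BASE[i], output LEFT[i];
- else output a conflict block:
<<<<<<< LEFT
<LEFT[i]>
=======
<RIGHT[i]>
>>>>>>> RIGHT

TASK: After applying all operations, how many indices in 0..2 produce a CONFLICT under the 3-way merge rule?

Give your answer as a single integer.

Final LEFT:  [hotel, bravo, kilo]
Final RIGHT: [hotel, bravo, charlie]
i=0: L=hotel R=hotel -> agree -> hotel
i=1: L=bravo R=bravo -> agree -> bravo
i=2: BASE=juliet L=kilo R=charlie all differ -> CONFLICT
Conflict count: 1

Answer: 1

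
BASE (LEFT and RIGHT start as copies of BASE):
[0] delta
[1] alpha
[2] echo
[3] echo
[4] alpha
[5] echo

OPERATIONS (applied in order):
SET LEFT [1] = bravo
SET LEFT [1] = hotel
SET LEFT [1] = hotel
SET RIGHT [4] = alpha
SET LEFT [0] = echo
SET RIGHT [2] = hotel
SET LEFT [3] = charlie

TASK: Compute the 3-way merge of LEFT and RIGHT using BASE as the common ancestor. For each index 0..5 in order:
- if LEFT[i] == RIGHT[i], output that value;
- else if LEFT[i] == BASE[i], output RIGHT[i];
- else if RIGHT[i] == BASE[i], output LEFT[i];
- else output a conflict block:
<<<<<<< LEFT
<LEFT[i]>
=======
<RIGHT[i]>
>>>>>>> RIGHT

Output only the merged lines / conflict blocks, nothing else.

Final LEFT:  [echo, hotel, echo, charlie, alpha, echo]
Final RIGHT: [delta, alpha, hotel, echo, alpha, echo]
i=0: L=echo, R=delta=BASE -> take LEFT -> echo
i=1: L=hotel, R=alpha=BASE -> take LEFT -> hotel
i=2: L=echo=BASE, R=hotel -> take RIGHT -> hotel
i=3: L=charlie, R=echo=BASE -> take LEFT -> charlie
i=4: L=alpha R=alpha -> agree -> alpha
i=5: L=echo R=echo -> agree -> echo

Answer: echo
hotel
hotel
charlie
alpha
echo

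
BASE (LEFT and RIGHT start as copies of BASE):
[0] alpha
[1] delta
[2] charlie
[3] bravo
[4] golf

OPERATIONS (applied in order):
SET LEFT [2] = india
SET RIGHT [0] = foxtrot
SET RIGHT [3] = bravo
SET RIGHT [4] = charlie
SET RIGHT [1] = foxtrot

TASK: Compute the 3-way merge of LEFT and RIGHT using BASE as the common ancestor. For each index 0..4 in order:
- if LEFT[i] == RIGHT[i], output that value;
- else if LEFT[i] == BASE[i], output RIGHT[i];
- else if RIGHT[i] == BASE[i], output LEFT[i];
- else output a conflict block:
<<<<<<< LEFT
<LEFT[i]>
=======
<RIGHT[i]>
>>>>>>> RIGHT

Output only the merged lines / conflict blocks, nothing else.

Answer: foxtrot
foxtrot
india
bravo
charlie

Derivation:
Final LEFT:  [alpha, delta, india, bravo, golf]
Final RIGHT: [foxtrot, foxtrot, charlie, bravo, charlie]
i=0: L=alpha=BASE, R=foxtrot -> take RIGHT -> foxtrot
i=1: L=delta=BASE, R=foxtrot -> take RIGHT -> foxtrot
i=2: L=india, R=charlie=BASE -> take LEFT -> india
i=3: L=bravo R=bravo -> agree -> bravo
i=4: L=golf=BASE, R=charlie -> take RIGHT -> charlie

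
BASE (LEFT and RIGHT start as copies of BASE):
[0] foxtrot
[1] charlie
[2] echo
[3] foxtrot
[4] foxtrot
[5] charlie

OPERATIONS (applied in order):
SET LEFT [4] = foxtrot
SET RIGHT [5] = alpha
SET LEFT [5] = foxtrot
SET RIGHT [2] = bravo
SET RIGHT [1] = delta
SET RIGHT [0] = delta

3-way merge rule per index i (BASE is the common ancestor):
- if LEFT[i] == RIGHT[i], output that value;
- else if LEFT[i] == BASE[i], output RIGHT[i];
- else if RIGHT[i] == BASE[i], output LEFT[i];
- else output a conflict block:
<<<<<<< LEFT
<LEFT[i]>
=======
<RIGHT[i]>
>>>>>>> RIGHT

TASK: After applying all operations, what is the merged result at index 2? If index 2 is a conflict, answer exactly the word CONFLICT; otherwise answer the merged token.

Answer: bravo

Derivation:
Final LEFT:  [foxtrot, charlie, echo, foxtrot, foxtrot, foxtrot]
Final RIGHT: [delta, delta, bravo, foxtrot, foxtrot, alpha]
i=0: L=foxtrot=BASE, R=delta -> take RIGHT -> delta
i=1: L=charlie=BASE, R=delta -> take RIGHT -> delta
i=2: L=echo=BASE, R=bravo -> take RIGHT -> bravo
i=3: L=foxtrot R=foxtrot -> agree -> foxtrot
i=4: L=foxtrot R=foxtrot -> agree -> foxtrot
i=5: BASE=charlie L=foxtrot R=alpha all differ -> CONFLICT
Index 2 -> bravo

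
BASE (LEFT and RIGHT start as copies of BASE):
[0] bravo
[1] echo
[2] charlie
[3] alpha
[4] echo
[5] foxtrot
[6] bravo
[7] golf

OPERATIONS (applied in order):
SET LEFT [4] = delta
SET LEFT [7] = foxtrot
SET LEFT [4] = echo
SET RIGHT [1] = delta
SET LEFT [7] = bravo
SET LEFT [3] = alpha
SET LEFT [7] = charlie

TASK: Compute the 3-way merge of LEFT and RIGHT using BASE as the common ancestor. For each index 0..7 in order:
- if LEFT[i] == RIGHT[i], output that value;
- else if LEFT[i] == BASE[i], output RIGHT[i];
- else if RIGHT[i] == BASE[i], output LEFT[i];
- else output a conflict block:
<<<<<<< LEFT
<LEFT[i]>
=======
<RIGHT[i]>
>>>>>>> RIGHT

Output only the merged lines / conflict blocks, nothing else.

Answer: bravo
delta
charlie
alpha
echo
foxtrot
bravo
charlie

Derivation:
Final LEFT:  [bravo, echo, charlie, alpha, echo, foxtrot, bravo, charlie]
Final RIGHT: [bravo, delta, charlie, alpha, echo, foxtrot, bravo, golf]
i=0: L=bravo R=bravo -> agree -> bravo
i=1: L=echo=BASE, R=delta -> take RIGHT -> delta
i=2: L=charlie R=charlie -> agree -> charlie
i=3: L=alpha R=alpha -> agree -> alpha
i=4: L=echo R=echo -> agree -> echo
i=5: L=foxtrot R=foxtrot -> agree -> foxtrot
i=6: L=bravo R=bravo -> agree -> bravo
i=7: L=charlie, R=golf=BASE -> take LEFT -> charlie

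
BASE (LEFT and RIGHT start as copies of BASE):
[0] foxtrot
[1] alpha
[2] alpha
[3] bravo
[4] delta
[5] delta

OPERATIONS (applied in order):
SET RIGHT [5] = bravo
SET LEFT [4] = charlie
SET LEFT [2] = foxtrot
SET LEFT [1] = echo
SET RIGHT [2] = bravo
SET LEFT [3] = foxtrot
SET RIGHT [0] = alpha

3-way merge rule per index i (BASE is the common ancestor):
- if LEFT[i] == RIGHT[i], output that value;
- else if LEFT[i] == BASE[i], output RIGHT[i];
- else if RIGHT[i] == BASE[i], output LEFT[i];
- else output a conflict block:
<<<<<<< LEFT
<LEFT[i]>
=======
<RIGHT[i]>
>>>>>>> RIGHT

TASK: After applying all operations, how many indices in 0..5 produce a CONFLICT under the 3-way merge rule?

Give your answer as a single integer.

Answer: 1

Derivation:
Final LEFT:  [foxtrot, echo, foxtrot, foxtrot, charlie, delta]
Final RIGHT: [alpha, alpha, bravo, bravo, delta, bravo]
i=0: L=foxtrot=BASE, R=alpha -> take RIGHT -> alpha
i=1: L=echo, R=alpha=BASE -> take LEFT -> echo
i=2: BASE=alpha L=foxtrot R=bravo all differ -> CONFLICT
i=3: L=foxtrot, R=bravo=BASE -> take LEFT -> foxtrot
i=4: L=charlie, R=delta=BASE -> take LEFT -> charlie
i=5: L=delta=BASE, R=bravo -> take RIGHT -> bravo
Conflict count: 1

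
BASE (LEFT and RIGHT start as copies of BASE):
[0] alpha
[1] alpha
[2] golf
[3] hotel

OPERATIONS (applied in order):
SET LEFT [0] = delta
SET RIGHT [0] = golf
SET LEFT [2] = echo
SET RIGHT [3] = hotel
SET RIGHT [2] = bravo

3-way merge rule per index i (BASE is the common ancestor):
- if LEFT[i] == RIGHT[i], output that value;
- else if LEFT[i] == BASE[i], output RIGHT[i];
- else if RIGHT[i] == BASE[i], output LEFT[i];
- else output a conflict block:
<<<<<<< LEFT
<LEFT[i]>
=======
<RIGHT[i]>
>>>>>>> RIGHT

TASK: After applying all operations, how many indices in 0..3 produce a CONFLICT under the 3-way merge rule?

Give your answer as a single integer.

Final LEFT:  [delta, alpha, echo, hotel]
Final RIGHT: [golf, alpha, bravo, hotel]
i=0: BASE=alpha L=delta R=golf all differ -> CONFLICT
i=1: L=alpha R=alpha -> agree -> alpha
i=2: BASE=golf L=echo R=bravo all differ -> CONFLICT
i=3: L=hotel R=hotel -> agree -> hotel
Conflict count: 2

Answer: 2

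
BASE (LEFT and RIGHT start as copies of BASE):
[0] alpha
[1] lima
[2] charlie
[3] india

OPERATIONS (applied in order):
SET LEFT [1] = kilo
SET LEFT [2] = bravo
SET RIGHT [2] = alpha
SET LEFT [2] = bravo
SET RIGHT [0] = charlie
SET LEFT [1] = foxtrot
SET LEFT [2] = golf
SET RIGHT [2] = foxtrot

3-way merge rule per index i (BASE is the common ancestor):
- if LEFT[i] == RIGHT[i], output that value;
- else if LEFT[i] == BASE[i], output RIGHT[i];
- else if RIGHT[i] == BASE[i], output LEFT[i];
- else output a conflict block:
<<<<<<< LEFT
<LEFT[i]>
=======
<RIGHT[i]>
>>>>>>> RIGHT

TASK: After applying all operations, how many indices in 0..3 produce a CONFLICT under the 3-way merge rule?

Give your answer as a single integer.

Final LEFT:  [alpha, foxtrot, golf, india]
Final RIGHT: [charlie, lima, foxtrot, india]
i=0: L=alpha=BASE, R=charlie -> take RIGHT -> charlie
i=1: L=foxtrot, R=lima=BASE -> take LEFT -> foxtrot
i=2: BASE=charlie L=golf R=foxtrot all differ -> CONFLICT
i=3: L=india R=india -> agree -> india
Conflict count: 1

Answer: 1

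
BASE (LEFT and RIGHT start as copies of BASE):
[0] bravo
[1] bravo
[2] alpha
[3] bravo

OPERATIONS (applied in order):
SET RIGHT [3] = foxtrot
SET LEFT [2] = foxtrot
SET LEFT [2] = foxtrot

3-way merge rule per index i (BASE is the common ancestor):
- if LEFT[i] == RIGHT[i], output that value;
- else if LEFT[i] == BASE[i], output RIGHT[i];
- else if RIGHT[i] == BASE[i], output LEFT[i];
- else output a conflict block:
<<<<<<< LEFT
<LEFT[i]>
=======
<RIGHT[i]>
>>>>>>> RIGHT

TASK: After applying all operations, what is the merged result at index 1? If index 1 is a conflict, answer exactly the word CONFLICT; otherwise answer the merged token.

Answer: bravo

Derivation:
Final LEFT:  [bravo, bravo, foxtrot, bravo]
Final RIGHT: [bravo, bravo, alpha, foxtrot]
i=0: L=bravo R=bravo -> agree -> bravo
i=1: L=bravo R=bravo -> agree -> bravo
i=2: L=foxtrot, R=alpha=BASE -> take LEFT -> foxtrot
i=3: L=bravo=BASE, R=foxtrot -> take RIGHT -> foxtrot
Index 1 -> bravo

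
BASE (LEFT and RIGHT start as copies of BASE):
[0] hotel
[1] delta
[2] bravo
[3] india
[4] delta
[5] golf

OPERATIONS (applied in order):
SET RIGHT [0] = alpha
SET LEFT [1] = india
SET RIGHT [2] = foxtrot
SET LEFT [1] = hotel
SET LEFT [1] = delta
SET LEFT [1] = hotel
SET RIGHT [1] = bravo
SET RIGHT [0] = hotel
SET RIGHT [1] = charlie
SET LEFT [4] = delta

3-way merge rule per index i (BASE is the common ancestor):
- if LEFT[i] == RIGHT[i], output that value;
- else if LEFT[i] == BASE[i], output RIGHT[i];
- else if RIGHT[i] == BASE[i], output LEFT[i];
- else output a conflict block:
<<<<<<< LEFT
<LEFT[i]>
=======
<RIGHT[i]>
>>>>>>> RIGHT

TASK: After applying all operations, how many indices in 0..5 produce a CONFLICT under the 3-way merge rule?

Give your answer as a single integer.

Final LEFT:  [hotel, hotel, bravo, india, delta, golf]
Final RIGHT: [hotel, charlie, foxtrot, india, delta, golf]
i=0: L=hotel R=hotel -> agree -> hotel
i=1: BASE=delta L=hotel R=charlie all differ -> CONFLICT
i=2: L=bravo=BASE, R=foxtrot -> take RIGHT -> foxtrot
i=3: L=india R=india -> agree -> india
i=4: L=delta R=delta -> agree -> delta
i=5: L=golf R=golf -> agree -> golf
Conflict count: 1

Answer: 1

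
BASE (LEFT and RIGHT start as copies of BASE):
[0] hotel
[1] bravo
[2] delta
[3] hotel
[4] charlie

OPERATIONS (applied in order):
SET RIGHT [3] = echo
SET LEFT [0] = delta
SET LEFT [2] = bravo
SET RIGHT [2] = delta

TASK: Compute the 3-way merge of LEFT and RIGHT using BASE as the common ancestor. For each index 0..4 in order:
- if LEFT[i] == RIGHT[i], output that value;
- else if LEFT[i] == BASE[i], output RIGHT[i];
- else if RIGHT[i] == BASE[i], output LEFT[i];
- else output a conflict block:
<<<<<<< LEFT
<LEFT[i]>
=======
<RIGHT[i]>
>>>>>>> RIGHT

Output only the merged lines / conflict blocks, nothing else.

Answer: delta
bravo
bravo
echo
charlie

Derivation:
Final LEFT:  [delta, bravo, bravo, hotel, charlie]
Final RIGHT: [hotel, bravo, delta, echo, charlie]
i=0: L=delta, R=hotel=BASE -> take LEFT -> delta
i=1: L=bravo R=bravo -> agree -> bravo
i=2: L=bravo, R=delta=BASE -> take LEFT -> bravo
i=3: L=hotel=BASE, R=echo -> take RIGHT -> echo
i=4: L=charlie R=charlie -> agree -> charlie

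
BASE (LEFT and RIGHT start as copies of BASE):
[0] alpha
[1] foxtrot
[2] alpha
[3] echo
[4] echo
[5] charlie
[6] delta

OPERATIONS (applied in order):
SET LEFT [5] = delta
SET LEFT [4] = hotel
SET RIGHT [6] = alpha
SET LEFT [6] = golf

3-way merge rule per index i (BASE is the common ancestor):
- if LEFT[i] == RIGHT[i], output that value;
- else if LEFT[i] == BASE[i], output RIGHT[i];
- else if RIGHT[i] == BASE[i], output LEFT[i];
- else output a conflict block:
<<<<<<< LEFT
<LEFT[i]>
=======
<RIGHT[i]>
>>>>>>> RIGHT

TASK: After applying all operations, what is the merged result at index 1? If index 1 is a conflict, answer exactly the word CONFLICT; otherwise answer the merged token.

Answer: foxtrot

Derivation:
Final LEFT:  [alpha, foxtrot, alpha, echo, hotel, delta, golf]
Final RIGHT: [alpha, foxtrot, alpha, echo, echo, charlie, alpha]
i=0: L=alpha R=alpha -> agree -> alpha
i=1: L=foxtrot R=foxtrot -> agree -> foxtrot
i=2: L=alpha R=alpha -> agree -> alpha
i=3: L=echo R=echo -> agree -> echo
i=4: L=hotel, R=echo=BASE -> take LEFT -> hotel
i=5: L=delta, R=charlie=BASE -> take LEFT -> delta
i=6: BASE=delta L=golf R=alpha all differ -> CONFLICT
Index 1 -> foxtrot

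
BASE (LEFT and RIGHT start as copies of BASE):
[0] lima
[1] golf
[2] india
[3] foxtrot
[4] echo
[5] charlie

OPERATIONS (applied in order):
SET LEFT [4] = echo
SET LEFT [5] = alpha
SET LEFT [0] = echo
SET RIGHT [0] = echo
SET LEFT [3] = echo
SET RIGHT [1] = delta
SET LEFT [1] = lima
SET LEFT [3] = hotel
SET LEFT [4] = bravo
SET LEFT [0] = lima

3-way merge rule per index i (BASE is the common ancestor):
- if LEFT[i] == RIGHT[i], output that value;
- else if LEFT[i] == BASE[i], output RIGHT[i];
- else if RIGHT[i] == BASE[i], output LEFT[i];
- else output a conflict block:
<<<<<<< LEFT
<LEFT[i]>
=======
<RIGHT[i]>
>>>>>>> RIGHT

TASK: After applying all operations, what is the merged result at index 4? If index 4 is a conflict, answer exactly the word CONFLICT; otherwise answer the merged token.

Answer: bravo

Derivation:
Final LEFT:  [lima, lima, india, hotel, bravo, alpha]
Final RIGHT: [echo, delta, india, foxtrot, echo, charlie]
i=0: L=lima=BASE, R=echo -> take RIGHT -> echo
i=1: BASE=golf L=lima R=delta all differ -> CONFLICT
i=2: L=india R=india -> agree -> india
i=3: L=hotel, R=foxtrot=BASE -> take LEFT -> hotel
i=4: L=bravo, R=echo=BASE -> take LEFT -> bravo
i=5: L=alpha, R=charlie=BASE -> take LEFT -> alpha
Index 4 -> bravo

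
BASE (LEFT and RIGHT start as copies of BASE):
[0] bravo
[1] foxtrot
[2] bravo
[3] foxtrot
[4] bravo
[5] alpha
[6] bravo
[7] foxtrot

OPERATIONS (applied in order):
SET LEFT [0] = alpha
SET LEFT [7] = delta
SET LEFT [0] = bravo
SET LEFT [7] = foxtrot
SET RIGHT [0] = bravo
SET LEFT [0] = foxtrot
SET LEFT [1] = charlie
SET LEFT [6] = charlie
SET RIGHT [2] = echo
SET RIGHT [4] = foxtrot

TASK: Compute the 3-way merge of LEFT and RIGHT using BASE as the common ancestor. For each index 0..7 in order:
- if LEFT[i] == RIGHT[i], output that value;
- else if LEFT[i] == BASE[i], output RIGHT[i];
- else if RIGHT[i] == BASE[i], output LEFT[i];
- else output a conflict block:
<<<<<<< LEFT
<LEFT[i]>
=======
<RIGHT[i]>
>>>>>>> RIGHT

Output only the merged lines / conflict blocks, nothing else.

Answer: foxtrot
charlie
echo
foxtrot
foxtrot
alpha
charlie
foxtrot

Derivation:
Final LEFT:  [foxtrot, charlie, bravo, foxtrot, bravo, alpha, charlie, foxtrot]
Final RIGHT: [bravo, foxtrot, echo, foxtrot, foxtrot, alpha, bravo, foxtrot]
i=0: L=foxtrot, R=bravo=BASE -> take LEFT -> foxtrot
i=1: L=charlie, R=foxtrot=BASE -> take LEFT -> charlie
i=2: L=bravo=BASE, R=echo -> take RIGHT -> echo
i=3: L=foxtrot R=foxtrot -> agree -> foxtrot
i=4: L=bravo=BASE, R=foxtrot -> take RIGHT -> foxtrot
i=5: L=alpha R=alpha -> agree -> alpha
i=6: L=charlie, R=bravo=BASE -> take LEFT -> charlie
i=7: L=foxtrot R=foxtrot -> agree -> foxtrot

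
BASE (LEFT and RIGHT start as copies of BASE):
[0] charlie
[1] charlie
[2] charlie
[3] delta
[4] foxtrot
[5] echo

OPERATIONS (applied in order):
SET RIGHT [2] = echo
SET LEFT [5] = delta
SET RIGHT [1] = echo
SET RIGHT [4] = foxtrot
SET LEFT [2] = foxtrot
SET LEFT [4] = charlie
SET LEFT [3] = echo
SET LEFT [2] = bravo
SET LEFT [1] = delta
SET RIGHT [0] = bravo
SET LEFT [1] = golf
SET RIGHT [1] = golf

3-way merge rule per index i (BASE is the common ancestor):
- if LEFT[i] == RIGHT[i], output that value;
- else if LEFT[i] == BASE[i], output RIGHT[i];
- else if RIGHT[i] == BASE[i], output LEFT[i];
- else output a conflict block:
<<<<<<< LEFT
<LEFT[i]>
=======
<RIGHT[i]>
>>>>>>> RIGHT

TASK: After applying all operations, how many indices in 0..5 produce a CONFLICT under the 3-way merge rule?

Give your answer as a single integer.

Answer: 1

Derivation:
Final LEFT:  [charlie, golf, bravo, echo, charlie, delta]
Final RIGHT: [bravo, golf, echo, delta, foxtrot, echo]
i=0: L=charlie=BASE, R=bravo -> take RIGHT -> bravo
i=1: L=golf R=golf -> agree -> golf
i=2: BASE=charlie L=bravo R=echo all differ -> CONFLICT
i=3: L=echo, R=delta=BASE -> take LEFT -> echo
i=4: L=charlie, R=foxtrot=BASE -> take LEFT -> charlie
i=5: L=delta, R=echo=BASE -> take LEFT -> delta
Conflict count: 1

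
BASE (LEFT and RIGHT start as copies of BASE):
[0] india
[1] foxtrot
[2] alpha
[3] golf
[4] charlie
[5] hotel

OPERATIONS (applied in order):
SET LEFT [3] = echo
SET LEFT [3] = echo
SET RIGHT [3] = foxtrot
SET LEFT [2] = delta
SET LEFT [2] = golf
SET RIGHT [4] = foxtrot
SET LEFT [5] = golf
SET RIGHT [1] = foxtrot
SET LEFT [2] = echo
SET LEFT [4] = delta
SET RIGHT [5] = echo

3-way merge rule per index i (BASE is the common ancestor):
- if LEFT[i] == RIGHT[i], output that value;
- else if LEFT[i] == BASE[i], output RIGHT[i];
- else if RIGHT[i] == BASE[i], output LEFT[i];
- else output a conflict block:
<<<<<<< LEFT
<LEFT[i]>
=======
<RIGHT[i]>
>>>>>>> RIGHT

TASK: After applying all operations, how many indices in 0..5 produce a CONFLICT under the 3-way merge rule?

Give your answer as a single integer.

Answer: 3

Derivation:
Final LEFT:  [india, foxtrot, echo, echo, delta, golf]
Final RIGHT: [india, foxtrot, alpha, foxtrot, foxtrot, echo]
i=0: L=india R=india -> agree -> india
i=1: L=foxtrot R=foxtrot -> agree -> foxtrot
i=2: L=echo, R=alpha=BASE -> take LEFT -> echo
i=3: BASE=golf L=echo R=foxtrot all differ -> CONFLICT
i=4: BASE=charlie L=delta R=foxtrot all differ -> CONFLICT
i=5: BASE=hotel L=golf R=echo all differ -> CONFLICT
Conflict count: 3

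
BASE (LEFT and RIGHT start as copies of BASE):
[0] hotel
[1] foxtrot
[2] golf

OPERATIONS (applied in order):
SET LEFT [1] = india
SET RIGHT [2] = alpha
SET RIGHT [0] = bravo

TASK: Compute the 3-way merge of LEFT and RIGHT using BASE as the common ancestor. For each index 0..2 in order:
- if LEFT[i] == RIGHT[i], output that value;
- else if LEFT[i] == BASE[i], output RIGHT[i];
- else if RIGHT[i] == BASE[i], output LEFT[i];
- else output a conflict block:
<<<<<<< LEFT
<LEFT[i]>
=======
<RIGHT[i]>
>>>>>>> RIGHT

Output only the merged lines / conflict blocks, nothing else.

Final LEFT:  [hotel, india, golf]
Final RIGHT: [bravo, foxtrot, alpha]
i=0: L=hotel=BASE, R=bravo -> take RIGHT -> bravo
i=1: L=india, R=foxtrot=BASE -> take LEFT -> india
i=2: L=golf=BASE, R=alpha -> take RIGHT -> alpha

Answer: bravo
india
alpha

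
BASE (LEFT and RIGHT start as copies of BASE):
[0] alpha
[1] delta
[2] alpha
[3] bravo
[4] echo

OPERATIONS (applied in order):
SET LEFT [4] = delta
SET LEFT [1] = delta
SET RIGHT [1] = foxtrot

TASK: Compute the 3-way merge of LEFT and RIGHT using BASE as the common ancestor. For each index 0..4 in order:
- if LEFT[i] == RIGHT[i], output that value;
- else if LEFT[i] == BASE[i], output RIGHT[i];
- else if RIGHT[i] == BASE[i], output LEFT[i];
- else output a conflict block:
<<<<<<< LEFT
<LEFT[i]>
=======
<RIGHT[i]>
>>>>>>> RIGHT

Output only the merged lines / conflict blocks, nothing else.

Answer: alpha
foxtrot
alpha
bravo
delta

Derivation:
Final LEFT:  [alpha, delta, alpha, bravo, delta]
Final RIGHT: [alpha, foxtrot, alpha, bravo, echo]
i=0: L=alpha R=alpha -> agree -> alpha
i=1: L=delta=BASE, R=foxtrot -> take RIGHT -> foxtrot
i=2: L=alpha R=alpha -> agree -> alpha
i=3: L=bravo R=bravo -> agree -> bravo
i=4: L=delta, R=echo=BASE -> take LEFT -> delta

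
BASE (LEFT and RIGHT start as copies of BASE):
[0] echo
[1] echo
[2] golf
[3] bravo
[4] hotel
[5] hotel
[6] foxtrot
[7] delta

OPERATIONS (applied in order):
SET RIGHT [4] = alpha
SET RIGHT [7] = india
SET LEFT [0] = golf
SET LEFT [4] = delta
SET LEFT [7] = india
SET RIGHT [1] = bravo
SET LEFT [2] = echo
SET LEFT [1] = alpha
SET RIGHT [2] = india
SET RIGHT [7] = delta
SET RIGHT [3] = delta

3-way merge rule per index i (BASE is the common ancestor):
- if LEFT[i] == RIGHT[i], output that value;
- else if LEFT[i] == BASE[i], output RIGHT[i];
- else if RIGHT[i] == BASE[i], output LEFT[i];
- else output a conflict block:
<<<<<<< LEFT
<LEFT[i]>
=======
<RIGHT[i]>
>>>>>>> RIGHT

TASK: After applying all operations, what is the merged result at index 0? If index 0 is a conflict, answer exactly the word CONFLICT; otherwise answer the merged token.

Answer: golf

Derivation:
Final LEFT:  [golf, alpha, echo, bravo, delta, hotel, foxtrot, india]
Final RIGHT: [echo, bravo, india, delta, alpha, hotel, foxtrot, delta]
i=0: L=golf, R=echo=BASE -> take LEFT -> golf
i=1: BASE=echo L=alpha R=bravo all differ -> CONFLICT
i=2: BASE=golf L=echo R=india all differ -> CONFLICT
i=3: L=bravo=BASE, R=delta -> take RIGHT -> delta
i=4: BASE=hotel L=delta R=alpha all differ -> CONFLICT
i=5: L=hotel R=hotel -> agree -> hotel
i=6: L=foxtrot R=foxtrot -> agree -> foxtrot
i=7: L=india, R=delta=BASE -> take LEFT -> india
Index 0 -> golf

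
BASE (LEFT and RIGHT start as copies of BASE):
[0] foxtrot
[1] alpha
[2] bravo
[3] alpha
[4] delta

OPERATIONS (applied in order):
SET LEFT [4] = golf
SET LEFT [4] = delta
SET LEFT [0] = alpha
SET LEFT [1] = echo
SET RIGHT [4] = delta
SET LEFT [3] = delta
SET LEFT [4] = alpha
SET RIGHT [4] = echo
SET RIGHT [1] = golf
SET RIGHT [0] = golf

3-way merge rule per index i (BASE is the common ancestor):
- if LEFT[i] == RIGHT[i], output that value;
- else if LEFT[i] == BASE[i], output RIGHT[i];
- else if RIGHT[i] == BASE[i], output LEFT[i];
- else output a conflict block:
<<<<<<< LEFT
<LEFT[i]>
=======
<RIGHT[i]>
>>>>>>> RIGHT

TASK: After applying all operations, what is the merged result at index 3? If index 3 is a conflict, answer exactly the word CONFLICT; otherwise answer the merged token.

Final LEFT:  [alpha, echo, bravo, delta, alpha]
Final RIGHT: [golf, golf, bravo, alpha, echo]
i=0: BASE=foxtrot L=alpha R=golf all differ -> CONFLICT
i=1: BASE=alpha L=echo R=golf all differ -> CONFLICT
i=2: L=bravo R=bravo -> agree -> bravo
i=3: L=delta, R=alpha=BASE -> take LEFT -> delta
i=4: BASE=delta L=alpha R=echo all differ -> CONFLICT
Index 3 -> delta

Answer: delta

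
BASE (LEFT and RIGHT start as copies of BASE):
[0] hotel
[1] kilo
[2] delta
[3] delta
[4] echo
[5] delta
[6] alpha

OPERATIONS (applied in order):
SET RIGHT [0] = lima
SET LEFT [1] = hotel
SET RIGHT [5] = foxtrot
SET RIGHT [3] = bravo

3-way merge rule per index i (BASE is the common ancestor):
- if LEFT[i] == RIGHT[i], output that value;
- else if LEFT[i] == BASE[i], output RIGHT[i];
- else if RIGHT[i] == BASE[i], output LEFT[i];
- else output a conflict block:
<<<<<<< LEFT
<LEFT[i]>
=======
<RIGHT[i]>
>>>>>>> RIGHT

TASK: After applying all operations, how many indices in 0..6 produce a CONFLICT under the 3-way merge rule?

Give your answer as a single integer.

Final LEFT:  [hotel, hotel, delta, delta, echo, delta, alpha]
Final RIGHT: [lima, kilo, delta, bravo, echo, foxtrot, alpha]
i=0: L=hotel=BASE, R=lima -> take RIGHT -> lima
i=1: L=hotel, R=kilo=BASE -> take LEFT -> hotel
i=2: L=delta R=delta -> agree -> delta
i=3: L=delta=BASE, R=bravo -> take RIGHT -> bravo
i=4: L=echo R=echo -> agree -> echo
i=5: L=delta=BASE, R=foxtrot -> take RIGHT -> foxtrot
i=6: L=alpha R=alpha -> agree -> alpha
Conflict count: 0

Answer: 0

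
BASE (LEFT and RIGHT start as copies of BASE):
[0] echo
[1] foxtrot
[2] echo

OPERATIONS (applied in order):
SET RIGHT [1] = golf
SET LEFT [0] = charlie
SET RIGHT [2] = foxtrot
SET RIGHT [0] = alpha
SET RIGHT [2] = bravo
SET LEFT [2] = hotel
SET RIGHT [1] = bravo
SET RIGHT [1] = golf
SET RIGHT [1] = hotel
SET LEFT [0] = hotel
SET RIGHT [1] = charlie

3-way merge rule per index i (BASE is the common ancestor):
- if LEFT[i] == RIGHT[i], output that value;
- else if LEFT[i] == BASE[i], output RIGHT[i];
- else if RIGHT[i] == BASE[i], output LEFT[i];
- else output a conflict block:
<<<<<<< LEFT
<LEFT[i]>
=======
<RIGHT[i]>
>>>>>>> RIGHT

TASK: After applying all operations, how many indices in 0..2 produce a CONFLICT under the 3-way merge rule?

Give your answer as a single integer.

Final LEFT:  [hotel, foxtrot, hotel]
Final RIGHT: [alpha, charlie, bravo]
i=0: BASE=echo L=hotel R=alpha all differ -> CONFLICT
i=1: L=foxtrot=BASE, R=charlie -> take RIGHT -> charlie
i=2: BASE=echo L=hotel R=bravo all differ -> CONFLICT
Conflict count: 2

Answer: 2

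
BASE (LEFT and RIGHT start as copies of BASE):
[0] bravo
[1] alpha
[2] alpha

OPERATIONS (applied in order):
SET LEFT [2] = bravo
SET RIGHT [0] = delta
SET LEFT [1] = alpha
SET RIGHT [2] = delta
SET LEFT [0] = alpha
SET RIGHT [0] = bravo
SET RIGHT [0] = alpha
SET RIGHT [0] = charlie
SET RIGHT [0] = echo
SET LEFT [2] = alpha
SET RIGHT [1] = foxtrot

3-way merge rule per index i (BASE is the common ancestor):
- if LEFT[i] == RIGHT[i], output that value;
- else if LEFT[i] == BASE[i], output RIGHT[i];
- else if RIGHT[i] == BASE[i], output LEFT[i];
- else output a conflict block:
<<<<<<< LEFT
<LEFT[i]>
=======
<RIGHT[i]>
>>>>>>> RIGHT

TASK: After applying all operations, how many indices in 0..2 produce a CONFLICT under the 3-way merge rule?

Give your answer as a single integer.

Answer: 1

Derivation:
Final LEFT:  [alpha, alpha, alpha]
Final RIGHT: [echo, foxtrot, delta]
i=0: BASE=bravo L=alpha R=echo all differ -> CONFLICT
i=1: L=alpha=BASE, R=foxtrot -> take RIGHT -> foxtrot
i=2: L=alpha=BASE, R=delta -> take RIGHT -> delta
Conflict count: 1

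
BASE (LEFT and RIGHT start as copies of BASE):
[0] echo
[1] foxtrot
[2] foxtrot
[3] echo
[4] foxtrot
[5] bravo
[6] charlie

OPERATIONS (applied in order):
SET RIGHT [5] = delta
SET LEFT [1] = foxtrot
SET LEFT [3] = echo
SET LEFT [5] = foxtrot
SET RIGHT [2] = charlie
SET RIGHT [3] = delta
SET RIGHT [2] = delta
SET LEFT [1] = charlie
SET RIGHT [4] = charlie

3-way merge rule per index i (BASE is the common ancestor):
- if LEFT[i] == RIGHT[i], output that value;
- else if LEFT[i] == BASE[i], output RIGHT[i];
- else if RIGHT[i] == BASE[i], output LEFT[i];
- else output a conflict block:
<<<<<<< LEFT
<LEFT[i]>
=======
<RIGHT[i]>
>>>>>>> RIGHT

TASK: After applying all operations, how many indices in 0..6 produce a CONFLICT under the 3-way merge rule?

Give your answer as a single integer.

Answer: 1

Derivation:
Final LEFT:  [echo, charlie, foxtrot, echo, foxtrot, foxtrot, charlie]
Final RIGHT: [echo, foxtrot, delta, delta, charlie, delta, charlie]
i=0: L=echo R=echo -> agree -> echo
i=1: L=charlie, R=foxtrot=BASE -> take LEFT -> charlie
i=2: L=foxtrot=BASE, R=delta -> take RIGHT -> delta
i=3: L=echo=BASE, R=delta -> take RIGHT -> delta
i=4: L=foxtrot=BASE, R=charlie -> take RIGHT -> charlie
i=5: BASE=bravo L=foxtrot R=delta all differ -> CONFLICT
i=6: L=charlie R=charlie -> agree -> charlie
Conflict count: 1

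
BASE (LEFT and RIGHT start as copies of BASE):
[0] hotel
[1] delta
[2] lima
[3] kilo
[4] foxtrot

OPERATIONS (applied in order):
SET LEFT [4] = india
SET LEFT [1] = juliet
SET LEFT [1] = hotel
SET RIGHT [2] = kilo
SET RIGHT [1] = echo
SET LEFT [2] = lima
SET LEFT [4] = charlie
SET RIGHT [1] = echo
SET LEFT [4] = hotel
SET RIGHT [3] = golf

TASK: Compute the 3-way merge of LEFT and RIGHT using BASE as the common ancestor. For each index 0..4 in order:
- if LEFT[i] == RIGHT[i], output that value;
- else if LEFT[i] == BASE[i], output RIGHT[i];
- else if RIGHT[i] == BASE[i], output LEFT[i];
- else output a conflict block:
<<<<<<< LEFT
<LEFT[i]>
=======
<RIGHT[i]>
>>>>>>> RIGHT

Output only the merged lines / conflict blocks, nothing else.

Final LEFT:  [hotel, hotel, lima, kilo, hotel]
Final RIGHT: [hotel, echo, kilo, golf, foxtrot]
i=0: L=hotel R=hotel -> agree -> hotel
i=1: BASE=delta L=hotel R=echo all differ -> CONFLICT
i=2: L=lima=BASE, R=kilo -> take RIGHT -> kilo
i=3: L=kilo=BASE, R=golf -> take RIGHT -> golf
i=4: L=hotel, R=foxtrot=BASE -> take LEFT -> hotel

Answer: hotel
<<<<<<< LEFT
hotel
=======
echo
>>>>>>> RIGHT
kilo
golf
hotel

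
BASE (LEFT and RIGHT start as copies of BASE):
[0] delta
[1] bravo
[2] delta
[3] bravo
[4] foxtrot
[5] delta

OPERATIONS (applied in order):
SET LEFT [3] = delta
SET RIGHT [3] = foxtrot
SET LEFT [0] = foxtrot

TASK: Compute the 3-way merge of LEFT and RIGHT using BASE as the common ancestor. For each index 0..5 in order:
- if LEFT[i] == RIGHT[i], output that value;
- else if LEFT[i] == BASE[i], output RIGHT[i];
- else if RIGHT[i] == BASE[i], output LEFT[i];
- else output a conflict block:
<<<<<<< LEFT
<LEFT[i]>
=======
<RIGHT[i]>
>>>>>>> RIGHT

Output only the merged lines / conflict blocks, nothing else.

Final LEFT:  [foxtrot, bravo, delta, delta, foxtrot, delta]
Final RIGHT: [delta, bravo, delta, foxtrot, foxtrot, delta]
i=0: L=foxtrot, R=delta=BASE -> take LEFT -> foxtrot
i=1: L=bravo R=bravo -> agree -> bravo
i=2: L=delta R=delta -> agree -> delta
i=3: BASE=bravo L=delta R=foxtrot all differ -> CONFLICT
i=4: L=foxtrot R=foxtrot -> agree -> foxtrot
i=5: L=delta R=delta -> agree -> delta

Answer: foxtrot
bravo
delta
<<<<<<< LEFT
delta
=======
foxtrot
>>>>>>> RIGHT
foxtrot
delta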